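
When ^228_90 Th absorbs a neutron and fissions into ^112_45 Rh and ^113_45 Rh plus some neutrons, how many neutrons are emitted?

Conserve mass number: 229 = 112 + 113 + k, so k = 229 − 225 = 4.
Check atomic number: 90 = 45 + 45 + 0 = 90. ✓

4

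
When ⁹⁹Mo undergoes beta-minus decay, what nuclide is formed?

Tc-99

Beta-minus decay: mass number changes by +0, atomic number by +1.
A: 99 = 99; Z: 42 + 1 = 43.
Z = 43 is technetium, so the daughter is ⁹⁹Tc.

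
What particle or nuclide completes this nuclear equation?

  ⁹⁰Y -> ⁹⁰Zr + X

Conserve mass number: 90 = 90 + A, so A = 0.
Conserve atomic number: 39 = 40 + Z, so Z = -1.
A = 0 and Z = -1 is e⁻ — a beta-minus particle.

beta-minus particle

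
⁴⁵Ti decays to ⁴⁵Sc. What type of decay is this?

ΔA = 45 − 45 = 0; ΔZ = 21 − 22 = -1.
A is unchanged and Z drops by 1 — a proton has become a neutron (β⁺ emission or electron capture).

beta-plus decay or electron capture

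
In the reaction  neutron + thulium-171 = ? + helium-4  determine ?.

Conserve mass number: 1 + 171 = A + 4, so A = 168.
Conserve atomic number: 0 + 69 = Z + 2, so Z = 67.
Z = 67 is holmium, so the species is holmium-168.

Ho-168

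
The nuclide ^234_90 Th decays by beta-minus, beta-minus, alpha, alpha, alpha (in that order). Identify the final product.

Start: (A, Z) = (234, 90).
After β⁻: (234, 91).
After β⁻: (234, 92).
After α: (230, 90).
After α: (226, 88).
After α: (222, 86).
Z = 86 is radon.

Rn-222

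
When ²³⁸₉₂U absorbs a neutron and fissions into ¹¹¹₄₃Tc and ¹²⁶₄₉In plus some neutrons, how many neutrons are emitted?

2

Conserve mass number: 239 = 111 + 126 + k, so k = 239 − 237 = 2.
Check atomic number: 92 = 43 + 49 + 0 = 92. ✓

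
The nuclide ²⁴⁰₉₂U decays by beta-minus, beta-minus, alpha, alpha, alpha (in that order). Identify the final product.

Start: (A, Z) = (240, 92).
After β⁻: (240, 93).
After β⁻: (240, 94).
After α: (236, 92).
After α: (232, 90).
After α: (228, 88).
Z = 88 is radium.

Ra-228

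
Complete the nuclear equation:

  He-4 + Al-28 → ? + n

Conserve mass number: 4 + 28 = A + 1, so A = 31.
Conserve atomic number: 2 + 13 = Z + 0, so Z = 15.
Z = 15 is phosphorus, so the species is P-31.

P-31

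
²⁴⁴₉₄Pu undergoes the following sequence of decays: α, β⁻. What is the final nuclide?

Np-240

Start: (A, Z) = (244, 94).
After α: (240, 92).
After β⁻: (240, 93).
Z = 93 is neptunium.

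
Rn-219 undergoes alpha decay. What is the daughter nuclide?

Po-215

Alpha decay: mass number changes by -4, atomic number by -2.
A: 219 − 4 = 215; Z: 86 − 2 = 84.
Z = 84 is polonium, so the daughter is Po-215.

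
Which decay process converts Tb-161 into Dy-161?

beta-minus decay

ΔA = 161 − 161 = 0; ΔZ = 66 − 65 = +1.
A is unchanged and Z rises by 1 — a neutron has become a proton (β⁻ decay).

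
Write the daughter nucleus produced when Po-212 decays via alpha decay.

Pb-208

Alpha decay: mass number changes by -4, atomic number by -2.
A: 212 − 4 = 208; Z: 84 − 2 = 82.
Z = 82 is lead, so the daughter is Pb-208.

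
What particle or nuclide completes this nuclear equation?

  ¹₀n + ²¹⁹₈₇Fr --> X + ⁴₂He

At-216

Conserve mass number: 1 + 219 = A + 4, so A = 216.
Conserve atomic number: 0 + 87 = Z + 2, so Z = 85.
Z = 85 is astatine, so the species is ²¹⁶₈₅At.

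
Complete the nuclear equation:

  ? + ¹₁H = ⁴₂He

triton

Conserve mass number: A + 1 = 4, so A = 3.
Conserve atomic number: Z + 1 = 2, so Z = 1.
A = 3 and Z = 1 is ³₁H — a triton.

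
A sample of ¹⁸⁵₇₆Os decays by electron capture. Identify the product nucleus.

Re-185

Electron capture: mass number changes by +0, atomic number by -1.
A: 185 = 185; Z: 76 − 1 = 75.
Z = 75 is rhenium, so the daughter is ¹⁸⁵₇₅Re.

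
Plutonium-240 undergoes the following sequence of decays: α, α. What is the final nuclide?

Start: (A, Z) = (240, 94).
After α: (236, 92).
After α: (232, 90).
Z = 90 is thorium.

Th-232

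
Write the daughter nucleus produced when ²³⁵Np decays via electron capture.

Electron capture: mass number changes by +0, atomic number by -1.
A: 235 = 235; Z: 93 − 1 = 92.
Z = 92 is uranium, so the daughter is ²³⁵U.

U-235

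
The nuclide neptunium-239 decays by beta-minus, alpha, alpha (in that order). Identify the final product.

Th-231

Start: (A, Z) = (239, 93).
After β⁻: (239, 94).
After α: (235, 92).
After α: (231, 90).
Z = 90 is thorium.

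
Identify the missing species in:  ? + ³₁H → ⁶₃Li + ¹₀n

alpha particle

Conserve mass number: A + 3 = 6 + 1, so A = 4.
Conserve atomic number: Z + 1 = 3 + 0, so Z = 2.
A = 4 and Z = 2 is ⁴₂He — an alpha particle.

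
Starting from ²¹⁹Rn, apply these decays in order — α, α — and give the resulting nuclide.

Start: (A, Z) = (219, 86).
After α: (215, 84).
After α: (211, 82).
Z = 82 is lead.

Pb-211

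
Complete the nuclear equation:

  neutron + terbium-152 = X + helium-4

Conserve mass number: 1 + 152 = A + 4, so A = 149.
Conserve atomic number: 0 + 65 = Z + 2, so Z = 63.
Z = 63 is europium, so the species is europium-149.

Eu-149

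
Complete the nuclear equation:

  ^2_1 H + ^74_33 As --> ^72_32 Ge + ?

alpha particle

Conserve mass number: 2 + 74 = 72 + A, so A = 4.
Conserve atomic number: 1 + 33 = 32 + Z, so Z = 2.
A = 4 and Z = 2 is ^4_2 He — an alpha particle.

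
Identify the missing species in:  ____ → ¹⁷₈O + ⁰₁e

Conserve mass number: A = 17 + 0, so A = 17.
Conserve atomic number: Z = 8 + 1, so Z = 9.
Z = 9 is fluorine, so the species is ¹⁷₉F.

F-17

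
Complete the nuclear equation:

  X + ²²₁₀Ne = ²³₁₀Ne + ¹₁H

Conserve mass number: A + 22 = 23 + 1, so A = 2.
Conserve atomic number: Z + 10 = 10 + 1, so Z = 1.
A = 2 and Z = 1 is ²₁H — a deuteron.

deuteron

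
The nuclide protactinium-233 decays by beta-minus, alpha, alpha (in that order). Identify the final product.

Start: (A, Z) = (233, 91).
After β⁻: (233, 92).
After α: (229, 90).
After α: (225, 88).
Z = 88 is radium.

Ra-225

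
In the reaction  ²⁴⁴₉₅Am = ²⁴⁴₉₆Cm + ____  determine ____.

Conserve mass number: 244 = 244 + A, so A = 0.
Conserve atomic number: 95 = 96 + Z, so Z = -1.
A = 0 and Z = -1 is ⁰₋₁e — a beta-minus particle.

beta-minus particle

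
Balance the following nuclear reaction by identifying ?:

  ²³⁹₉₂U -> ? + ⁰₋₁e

Np-239

Conserve mass number: 239 = A + 0, so A = 239.
Conserve atomic number: 92 = Z − 1, so Z = 93.
Z = 93 is neptunium, so the species is ²³⁹₉₃Np.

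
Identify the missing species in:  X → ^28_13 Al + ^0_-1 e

Mg-28

Conserve mass number: A = 28 + 0, so A = 28.
Conserve atomic number: Z = 13 − 1, so Z = 12.
Z = 12 is magnesium, so the species is ^28_12 Mg.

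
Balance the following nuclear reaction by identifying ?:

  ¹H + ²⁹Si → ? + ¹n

Conserve mass number: 1 + 29 = A + 1, so A = 29.
Conserve atomic number: 1 + 14 = Z + 0, so Z = 15.
Z = 15 is phosphorus, so the species is ²⁹P.

P-29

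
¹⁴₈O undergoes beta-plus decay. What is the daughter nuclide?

Beta-plus decay: mass number changes by +0, atomic number by -1.
A: 14 = 14; Z: 8 − 1 = 7.
Z = 7 is nitrogen, so the daughter is ¹⁴₇N.

N-14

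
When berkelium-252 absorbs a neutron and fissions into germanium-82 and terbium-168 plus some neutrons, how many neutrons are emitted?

3

Conserve mass number: 253 = 82 + 168 + k, so k = 253 − 250 = 3.
Check atomic number: 97 = 32 + 65 + 0 = 97. ✓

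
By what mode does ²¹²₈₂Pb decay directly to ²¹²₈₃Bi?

beta-minus decay

ΔA = 212 − 212 = 0; ΔZ = 83 − 82 = +1.
A is unchanged and Z rises by 1 — a neutron has become a proton (β⁻ decay).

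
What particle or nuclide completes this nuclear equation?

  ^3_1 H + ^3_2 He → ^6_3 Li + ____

gamma ray

Conserve mass number: 3 + 3 = 6 + A, so A = 0.
Conserve atomic number: 1 + 2 = 3 + Z, so Z = 0.
A = 0 and Z = 0 is ^0_0 γ — a gamma ray.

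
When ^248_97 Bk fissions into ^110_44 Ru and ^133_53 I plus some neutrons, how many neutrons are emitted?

5

Conserve mass number: 248 = 110 + 133 + k, so k = 248 − 243 = 5.
Check atomic number: 97 = 44 + 53 + 0 = 97. ✓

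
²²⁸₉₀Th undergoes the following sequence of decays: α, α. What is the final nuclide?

Rn-220

Start: (A, Z) = (228, 90).
After α: (224, 88).
After α: (220, 86).
Z = 86 is radon.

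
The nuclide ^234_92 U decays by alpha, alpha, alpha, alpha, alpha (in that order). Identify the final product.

Start: (A, Z) = (234, 92).
After α: (230, 90).
After α: (226, 88).
After α: (222, 86).
After α: (218, 84).
After α: (214, 82).
Z = 82 is lead.

Pb-214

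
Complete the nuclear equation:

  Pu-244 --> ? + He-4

Conserve mass number: 244 = A + 4, so A = 240.
Conserve atomic number: 94 = Z + 2, so Z = 92.
Z = 92 is uranium, so the species is U-240.

U-240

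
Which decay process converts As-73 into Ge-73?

ΔA = 73 − 73 = 0; ΔZ = 32 − 33 = -1.
A is unchanged and Z drops by 1 — a proton has become a neutron (β⁺ emission or electron capture).

beta-plus decay or electron capture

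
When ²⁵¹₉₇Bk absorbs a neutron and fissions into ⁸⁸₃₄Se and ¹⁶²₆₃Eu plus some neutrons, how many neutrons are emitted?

Conserve mass number: 252 = 88 + 162 + k, so k = 252 − 250 = 2.
Check atomic number: 97 = 34 + 63 + 0 = 97. ✓

2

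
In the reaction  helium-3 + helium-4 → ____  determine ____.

Conserve mass number: 3 + 4 = A, so A = 7.
Conserve atomic number: 2 + 2 = Z, so Z = 4.
Z = 4 is beryllium, so the species is beryllium-7.

Be-7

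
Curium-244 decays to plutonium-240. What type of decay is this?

alpha decay

ΔA = 240 − 244 = -4; ΔZ = 94 − 96 = -2.
A drops by 4 and Z drops by 2 — the signature of alpha emission.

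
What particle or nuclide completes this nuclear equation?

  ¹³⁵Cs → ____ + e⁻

Ba-135

Conserve mass number: 135 = A + 0, so A = 135.
Conserve atomic number: 55 = Z − 1, so Z = 56.
Z = 56 is barium, so the species is ¹³⁵Ba.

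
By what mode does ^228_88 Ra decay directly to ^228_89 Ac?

ΔA = 228 − 228 = 0; ΔZ = 89 − 88 = +1.
A is unchanged and Z rises by 1 — a neutron has become a proton (β⁻ decay).

beta-minus decay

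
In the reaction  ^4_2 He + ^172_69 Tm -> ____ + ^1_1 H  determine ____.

Yb-175

Conserve mass number: 4 + 172 = A + 1, so A = 175.
Conserve atomic number: 2 + 69 = Z + 1, so Z = 70.
Z = 70 is ytterbium, so the species is ^175_70 Yb.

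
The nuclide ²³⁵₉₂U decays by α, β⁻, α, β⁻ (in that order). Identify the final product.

Start: (A, Z) = (235, 92).
After α: (231, 90).
After β⁻: (231, 91).
After α: (227, 89).
After β⁻: (227, 90).
Z = 90 is thorium.

Th-227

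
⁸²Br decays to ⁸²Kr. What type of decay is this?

beta-minus decay

ΔA = 82 − 82 = 0; ΔZ = 36 − 35 = +1.
A is unchanged and Z rises by 1 — a neutron has become a proton (β⁻ decay).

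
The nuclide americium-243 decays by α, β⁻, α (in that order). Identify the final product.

Start: (A, Z) = (243, 95).
After α: (239, 93).
After β⁻: (239, 94).
After α: (235, 92).
Z = 92 is uranium.

U-235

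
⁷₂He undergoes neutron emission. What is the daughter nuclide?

He-6

Neutron emission: mass number changes by -1, atomic number by +0.
A: 7 − 1 = 6; Z: 2 = 2.
Z = 2 is helium, so the daughter is ⁶₂He.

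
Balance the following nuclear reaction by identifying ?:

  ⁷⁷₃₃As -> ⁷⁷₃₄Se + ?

beta-minus particle

Conserve mass number: 77 = 77 + A, so A = 0.
Conserve atomic number: 33 = 34 + Z, so Z = -1.
A = 0 and Z = -1 is ⁰₋₁e — a beta-minus particle.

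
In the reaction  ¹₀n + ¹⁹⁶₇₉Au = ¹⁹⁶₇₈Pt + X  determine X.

Conserve mass number: 1 + 196 = 196 + A, so A = 1.
Conserve atomic number: 0 + 79 = 78 + Z, so Z = 1.
A = 1 and Z = 1 is ¹₁H — a proton.

proton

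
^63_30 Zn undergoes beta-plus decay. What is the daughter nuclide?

Cu-63

Beta-plus decay: mass number changes by +0, atomic number by -1.
A: 63 = 63; Z: 30 − 1 = 29.
Z = 29 is copper, so the daughter is ^63_29 Cu.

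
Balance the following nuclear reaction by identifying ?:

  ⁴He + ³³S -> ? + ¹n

Conserve mass number: 4 + 33 = A + 1, so A = 36.
Conserve atomic number: 2 + 16 = Z + 0, so Z = 18.
Z = 18 is argon, so the species is ³⁶Ar.

Ar-36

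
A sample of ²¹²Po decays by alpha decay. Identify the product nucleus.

Alpha decay: mass number changes by -4, atomic number by -2.
A: 212 − 4 = 208; Z: 84 − 2 = 82.
Z = 82 is lead, so the daughter is ²⁰⁸Pb.

Pb-208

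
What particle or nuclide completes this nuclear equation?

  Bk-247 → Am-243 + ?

alpha particle

Conserve mass number: 247 = 243 + A, so A = 4.
Conserve atomic number: 97 = 95 + Z, so Z = 2.
A = 4 and Z = 2 is He-4 — an alpha particle.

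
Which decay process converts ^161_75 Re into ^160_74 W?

proton emission

ΔA = 160 − 161 = -1; ΔZ = 74 − 75 = -1.
A drops by 1 and Z drops by 1 — a proton was emitted.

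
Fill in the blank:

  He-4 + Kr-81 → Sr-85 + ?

gamma ray

Conserve mass number: 4 + 81 = 85 + A, so A = 0.
Conserve atomic number: 2 + 36 = 38 + Z, so Z = 0.
A = 0 and Z = 0 is γ — a gamma ray.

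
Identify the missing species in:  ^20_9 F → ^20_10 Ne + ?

beta-minus particle

Conserve mass number: 20 = 20 + A, so A = 0.
Conserve atomic number: 9 = 10 + Z, so Z = -1.
A = 0 and Z = -1 is ^0_-1 e — a beta-minus particle.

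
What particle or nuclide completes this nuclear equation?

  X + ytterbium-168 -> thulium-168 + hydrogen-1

neutron

Conserve mass number: A + 168 = 168 + 1, so A = 1.
Conserve atomic number: Z + 70 = 69 + 1, so Z = 0.
A = 1 and Z = 0 is neutron — a neutron.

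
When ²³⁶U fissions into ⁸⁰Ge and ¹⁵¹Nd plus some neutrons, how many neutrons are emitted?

5

Conserve mass number: 236 = 80 + 151 + k, so k = 236 − 231 = 5.
Check atomic number: 92 = 32 + 60 + 0 = 92. ✓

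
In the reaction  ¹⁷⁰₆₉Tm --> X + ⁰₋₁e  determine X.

Yb-170

Conserve mass number: 170 = A + 0, so A = 170.
Conserve atomic number: 69 = Z − 1, so Z = 70.
Z = 70 is ytterbium, so the species is ¹⁷⁰₇₀Yb.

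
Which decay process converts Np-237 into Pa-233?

ΔA = 233 − 237 = -4; ΔZ = 91 − 93 = -2.
A drops by 4 and Z drops by 2 — the signature of alpha emission.

alpha decay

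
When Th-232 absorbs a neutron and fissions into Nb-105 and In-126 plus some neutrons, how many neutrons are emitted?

2

Conserve mass number: 233 = 105 + 126 + k, so k = 233 − 231 = 2.
Check atomic number: 90 = 41 + 49 + 0 = 90. ✓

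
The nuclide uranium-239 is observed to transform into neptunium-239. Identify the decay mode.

ΔA = 239 − 239 = 0; ΔZ = 93 − 92 = +1.
A is unchanged and Z rises by 1 — a neutron has become a proton (β⁻ decay).

beta-minus decay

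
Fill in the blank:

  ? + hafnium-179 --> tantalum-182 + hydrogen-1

Conserve mass number: A + 179 = 182 + 1, so A = 4.
Conserve atomic number: Z + 72 = 73 + 1, so Z = 2.
A = 4 and Z = 2 is helium-4 — an alpha particle.

alpha particle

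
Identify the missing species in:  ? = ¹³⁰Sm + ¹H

Conserve mass number: A = 130 + 1, so A = 131.
Conserve atomic number: Z = 62 + 1, so Z = 63.
Z = 63 is europium, so the species is ¹³¹Eu.

Eu-131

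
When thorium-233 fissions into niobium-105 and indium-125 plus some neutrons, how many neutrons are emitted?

3

Conserve mass number: 233 = 105 + 125 + k, so k = 233 − 230 = 3.
Check atomic number: 90 = 41 + 49 + 0 = 90. ✓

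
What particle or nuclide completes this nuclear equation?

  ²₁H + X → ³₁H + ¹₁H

Conserve mass number: 2 + A = 3 + 1, so A = 2.
Conserve atomic number: 1 + Z = 1 + 1, so Z = 1.
A = 2 and Z = 1 is ²₁H — a deuteron.

deuteron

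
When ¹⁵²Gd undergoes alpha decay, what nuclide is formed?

Sm-148

Alpha decay: mass number changes by -4, atomic number by -2.
A: 152 − 4 = 148; Z: 64 − 2 = 62.
Z = 62 is samarium, so the daughter is ¹⁴⁸Sm.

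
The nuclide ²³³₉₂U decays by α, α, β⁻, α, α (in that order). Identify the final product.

Start: (A, Z) = (233, 92).
After α: (229, 90).
After α: (225, 88).
After β⁻: (225, 89).
After α: (221, 87).
After α: (217, 85).
Z = 85 is astatine.

At-217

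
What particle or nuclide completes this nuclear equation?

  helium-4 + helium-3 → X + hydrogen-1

Li-6

Conserve mass number: 4 + 3 = A + 1, so A = 6.
Conserve atomic number: 2 + 2 = Z + 1, so Z = 3.
Z = 3 is lithium, so the species is lithium-6.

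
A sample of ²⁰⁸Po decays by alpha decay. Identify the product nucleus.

Alpha decay: mass number changes by -4, atomic number by -2.
A: 208 − 4 = 204; Z: 84 − 2 = 82.
Z = 82 is lead, so the daughter is ²⁰⁴Pb.

Pb-204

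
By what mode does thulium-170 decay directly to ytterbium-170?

ΔA = 170 − 170 = 0; ΔZ = 70 − 69 = +1.
A is unchanged and Z rises by 1 — a neutron has become a proton (β⁻ decay).

beta-minus decay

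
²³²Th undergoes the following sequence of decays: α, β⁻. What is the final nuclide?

Ac-228

Start: (A, Z) = (232, 90).
After α: (228, 88).
After β⁻: (228, 89).
Z = 89 is actinium.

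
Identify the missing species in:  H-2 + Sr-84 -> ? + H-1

Conserve mass number: 2 + 84 = A + 1, so A = 85.
Conserve atomic number: 1 + 38 = Z + 1, so Z = 38.
Z = 38 is strontium, so the species is Sr-85.

Sr-85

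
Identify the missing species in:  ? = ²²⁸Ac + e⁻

Conserve mass number: A = 228 + 0, so A = 228.
Conserve atomic number: Z = 89 − 1, so Z = 88.
Z = 88 is radium, so the species is ²²⁸Ra.

Ra-228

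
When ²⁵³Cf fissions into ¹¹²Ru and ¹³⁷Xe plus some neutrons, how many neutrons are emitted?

4

Conserve mass number: 253 = 112 + 137 + k, so k = 253 − 249 = 4.
Check atomic number: 98 = 44 + 54 + 0 = 98. ✓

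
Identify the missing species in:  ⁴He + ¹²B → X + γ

N-16

Conserve mass number: 4 + 12 = A + 0, so A = 16.
Conserve atomic number: 2 + 5 = Z + 0, so Z = 7.
Z = 7 is nitrogen, so the species is ¹⁶N.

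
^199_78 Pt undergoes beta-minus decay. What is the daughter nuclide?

Beta-minus decay: mass number changes by +0, atomic number by +1.
A: 199 = 199; Z: 78 + 1 = 79.
Z = 79 is gold, so the daughter is ^199_79 Au.

Au-199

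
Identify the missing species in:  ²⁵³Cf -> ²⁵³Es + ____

Conserve mass number: 253 = 253 + A, so A = 0.
Conserve atomic number: 98 = 99 + Z, so Z = -1.
A = 0 and Z = -1 is e⁻ — a beta-minus particle.

beta-minus particle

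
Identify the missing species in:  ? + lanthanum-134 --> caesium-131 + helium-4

Conserve mass number: A + 134 = 131 + 4, so A = 1.
Conserve atomic number: Z + 57 = 55 + 2, so Z = 0.
A = 1 and Z = 0 is neutron — a neutron.

neutron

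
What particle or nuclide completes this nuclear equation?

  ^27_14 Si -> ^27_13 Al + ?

Conserve mass number: 27 = 27 + A, so A = 0.
Conserve atomic number: 14 = 13 + Z, so Z = 1.
A = 0 and Z = 1 is ^0_1 e — a positron.

positron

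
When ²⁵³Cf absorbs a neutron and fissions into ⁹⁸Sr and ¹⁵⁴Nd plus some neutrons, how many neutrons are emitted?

Conserve mass number: 254 = 98 + 154 + k, so k = 254 − 252 = 2.
Check atomic number: 98 = 38 + 60 + 0 = 98. ✓

2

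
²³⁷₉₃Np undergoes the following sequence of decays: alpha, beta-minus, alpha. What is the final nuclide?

Start: (A, Z) = (237, 93).
After α: (233, 91).
After β⁻: (233, 92).
After α: (229, 90).
Z = 90 is thorium.

Th-229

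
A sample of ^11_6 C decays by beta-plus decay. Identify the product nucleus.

Beta-plus decay: mass number changes by +0, atomic number by -1.
A: 11 = 11; Z: 6 − 1 = 5.
Z = 5 is boron, so the daughter is ^11_5 B.

B-11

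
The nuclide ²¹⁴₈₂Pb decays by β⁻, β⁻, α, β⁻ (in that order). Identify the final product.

Bi-210

Start: (A, Z) = (214, 82).
After β⁻: (214, 83).
After β⁻: (214, 84).
After α: (210, 82).
After β⁻: (210, 83).
Z = 83 is bismuth.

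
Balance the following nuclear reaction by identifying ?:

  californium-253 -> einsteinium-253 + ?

beta-minus particle

Conserve mass number: 253 = 253 + A, so A = 0.
Conserve atomic number: 98 = 99 + Z, so Z = -1.
A = 0 and Z = -1 is e⁻ — a beta-minus particle.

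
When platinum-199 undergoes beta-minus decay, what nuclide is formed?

Beta-minus decay: mass number changes by +0, atomic number by +1.
A: 199 = 199; Z: 78 + 1 = 79.
Z = 79 is gold, so the daughter is gold-199.

Au-199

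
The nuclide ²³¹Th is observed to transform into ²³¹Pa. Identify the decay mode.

beta-minus decay

ΔA = 231 − 231 = 0; ΔZ = 91 − 90 = +1.
A is unchanged and Z rises by 1 — a neutron has become a proton (β⁻ decay).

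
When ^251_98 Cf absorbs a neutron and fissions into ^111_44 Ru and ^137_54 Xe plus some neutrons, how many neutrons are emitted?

4

Conserve mass number: 252 = 111 + 137 + k, so k = 252 − 248 = 4.
Check atomic number: 98 = 44 + 54 + 0 = 98. ✓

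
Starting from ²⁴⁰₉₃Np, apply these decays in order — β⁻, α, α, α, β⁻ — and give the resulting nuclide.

Start: (A, Z) = (240, 93).
After β⁻: (240, 94).
After α: (236, 92).
After α: (232, 90).
After α: (228, 88).
After β⁻: (228, 89).
Z = 89 is actinium.

Ac-228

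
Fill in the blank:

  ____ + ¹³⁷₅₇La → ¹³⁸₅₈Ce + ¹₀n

Conserve mass number: A + 137 = 138 + 1, so A = 2.
Conserve atomic number: Z + 57 = 58 + 0, so Z = 1.
A = 2 and Z = 1 is ²₁H — a deuteron.

deuteron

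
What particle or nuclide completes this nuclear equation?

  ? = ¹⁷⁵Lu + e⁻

Conserve mass number: A = 175 + 0, so A = 175.
Conserve atomic number: Z = 71 − 1, so Z = 70.
Z = 70 is ytterbium, so the species is ¹⁷⁵Yb.

Yb-175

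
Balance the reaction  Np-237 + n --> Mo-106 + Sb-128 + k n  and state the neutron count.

Conserve mass number: 238 = 106 + 128 + k, so k = 238 − 234 = 4.
Check atomic number: 93 = 42 + 51 + 0 = 93. ✓

4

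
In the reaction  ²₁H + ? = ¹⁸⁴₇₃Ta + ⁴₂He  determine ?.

Conserve mass number: 2 + A = 184 + 4, so A = 186.
Conserve atomic number: 1 + Z = 73 + 2, so Z = 74.
Z = 74 is tungsten, so the species is ¹⁸⁶₇₄W.

W-186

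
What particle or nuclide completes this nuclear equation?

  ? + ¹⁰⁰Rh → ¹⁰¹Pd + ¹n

Conserve mass number: A + 100 = 101 + 1, so A = 2.
Conserve atomic number: Z + 45 = 46 + 0, so Z = 1.
A = 2 and Z = 1 is ²H — a deuteron.

deuteron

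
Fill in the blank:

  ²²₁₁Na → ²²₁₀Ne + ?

Conserve mass number: 22 = 22 + A, so A = 0.
Conserve atomic number: 11 = 10 + Z, so Z = 1.
A = 0 and Z = 1 is ⁰₁e — a positron.

positron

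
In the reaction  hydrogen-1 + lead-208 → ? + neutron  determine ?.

Bi-208

Conserve mass number: 1 + 208 = A + 1, so A = 208.
Conserve atomic number: 1 + 82 = Z + 0, so Z = 83.
Z = 83 is bismuth, so the species is bismuth-208.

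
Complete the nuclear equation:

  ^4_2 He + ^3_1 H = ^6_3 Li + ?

neutron

Conserve mass number: 4 + 3 = 6 + A, so A = 1.
Conserve atomic number: 2 + 1 = 3 + Z, so Z = 0.
A = 1 and Z = 0 is ^1_0 n — a neutron.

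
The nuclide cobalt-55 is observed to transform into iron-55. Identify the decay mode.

beta-plus decay or electron capture

ΔA = 55 − 55 = 0; ΔZ = 26 − 27 = -1.
A is unchanged and Z drops by 1 — a proton has become a neutron (β⁺ emission or electron capture).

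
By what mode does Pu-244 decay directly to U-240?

alpha decay

ΔA = 240 − 244 = -4; ΔZ = 92 − 94 = -2.
A drops by 4 and Z drops by 2 — the signature of alpha emission.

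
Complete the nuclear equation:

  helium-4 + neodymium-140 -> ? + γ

Sm-144

Conserve mass number: 4 + 140 = A + 0, so A = 144.
Conserve atomic number: 2 + 60 = Z + 0, so Z = 62.
Z = 62 is samarium, so the species is samarium-144.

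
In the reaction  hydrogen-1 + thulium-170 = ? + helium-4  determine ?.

Er-167

Conserve mass number: 1 + 170 = A + 4, so A = 167.
Conserve atomic number: 1 + 69 = Z + 2, so Z = 68.
Z = 68 is erbium, so the species is erbium-167.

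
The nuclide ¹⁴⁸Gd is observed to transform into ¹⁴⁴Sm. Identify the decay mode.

alpha decay

ΔA = 144 − 148 = -4; ΔZ = 62 − 64 = -2.
A drops by 4 and Z drops by 2 — the signature of alpha emission.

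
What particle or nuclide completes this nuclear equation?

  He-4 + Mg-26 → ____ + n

Si-29

Conserve mass number: 4 + 26 = A + 1, so A = 29.
Conserve atomic number: 2 + 12 = Z + 0, so Z = 14.
Z = 14 is silicon, so the species is Si-29.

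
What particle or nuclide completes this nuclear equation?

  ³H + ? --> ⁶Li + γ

Conserve mass number: 3 + A = 6 + 0, so A = 3.
Conserve atomic number: 1 + Z = 3 + 0, so Z = 2.
Z = 2 is helium, so the species is ³He.

He-3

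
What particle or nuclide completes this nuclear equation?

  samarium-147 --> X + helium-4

Nd-143

Conserve mass number: 147 = A + 4, so A = 143.
Conserve atomic number: 62 = Z + 2, so Z = 60.
Z = 60 is neodymium, so the species is neodymium-143.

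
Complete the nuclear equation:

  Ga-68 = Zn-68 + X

positron

Conserve mass number: 68 = 68 + A, so A = 0.
Conserve atomic number: 31 = 30 + Z, so Z = 1.
A = 0 and Z = 1 is e⁺ — a positron.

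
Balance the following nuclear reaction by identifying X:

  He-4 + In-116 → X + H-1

Sn-119

Conserve mass number: 4 + 116 = A + 1, so A = 119.
Conserve atomic number: 2 + 49 = Z + 1, so Z = 50.
Z = 50 is tin, so the species is Sn-119.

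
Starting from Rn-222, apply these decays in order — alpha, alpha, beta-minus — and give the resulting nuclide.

Bi-214

Start: (A, Z) = (222, 86).
After α: (218, 84).
After α: (214, 82).
After β⁻: (214, 83).
Z = 83 is bismuth.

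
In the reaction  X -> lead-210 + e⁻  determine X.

Conserve mass number: A = 210 + 0, so A = 210.
Conserve atomic number: Z = 82 − 1, so Z = 81.
Z = 81 is thallium, so the species is thallium-210.

Tl-210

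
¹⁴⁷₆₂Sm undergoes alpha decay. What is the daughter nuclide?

Nd-143

Alpha decay: mass number changes by -4, atomic number by -2.
A: 147 − 4 = 143; Z: 62 − 2 = 60.
Z = 60 is neodymium, so the daughter is ¹⁴³₆₀Nd.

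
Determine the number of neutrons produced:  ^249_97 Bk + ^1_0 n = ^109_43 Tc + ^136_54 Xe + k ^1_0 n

Conserve mass number: 250 = 109 + 136 + k, so k = 250 − 245 = 5.
Check atomic number: 97 = 43 + 54 + 0 = 97. ✓

5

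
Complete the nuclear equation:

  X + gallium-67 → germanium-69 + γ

Conserve mass number: A + 67 = 69 + 0, so A = 2.
Conserve atomic number: Z + 31 = 32 + 0, so Z = 1.
A = 2 and Z = 1 is hydrogen-2 — a deuteron.

deuteron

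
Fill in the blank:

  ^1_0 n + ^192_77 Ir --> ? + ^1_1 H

Os-192

Conserve mass number: 1 + 192 = A + 1, so A = 192.
Conserve atomic number: 0 + 77 = Z + 1, so Z = 76.
Z = 76 is osmium, so the species is ^192_76 Os.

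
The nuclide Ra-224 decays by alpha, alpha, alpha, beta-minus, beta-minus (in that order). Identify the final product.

Start: (A, Z) = (224, 88).
After α: (220, 86).
After α: (216, 84).
After α: (212, 82).
After β⁻: (212, 83).
After β⁻: (212, 84).
Z = 84 is polonium.

Po-212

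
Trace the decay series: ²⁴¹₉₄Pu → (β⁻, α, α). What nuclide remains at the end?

Start: (A, Z) = (241, 94).
After β⁻: (241, 95).
After α: (237, 93).
After α: (233, 91).
Z = 91 is protactinium.

Pa-233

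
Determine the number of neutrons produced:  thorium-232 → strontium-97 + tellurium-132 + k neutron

Conserve mass number: 232 = 97 + 132 + k, so k = 232 − 229 = 3.
Check atomic number: 90 = 38 + 52 + 0 = 90. ✓

3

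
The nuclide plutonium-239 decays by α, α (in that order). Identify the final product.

Th-231

Start: (A, Z) = (239, 94).
After α: (235, 92).
After α: (231, 90).
Z = 90 is thorium.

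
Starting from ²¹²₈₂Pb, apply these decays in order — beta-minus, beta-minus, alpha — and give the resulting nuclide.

Pb-208

Start: (A, Z) = (212, 82).
After β⁻: (212, 83).
After β⁻: (212, 84).
After α: (208, 82).
Z = 82 is lead.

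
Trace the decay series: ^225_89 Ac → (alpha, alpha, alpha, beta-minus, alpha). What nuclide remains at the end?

Pb-209

Start: (A, Z) = (225, 89).
After α: (221, 87).
After α: (217, 85).
After α: (213, 83).
After β⁻: (213, 84).
After α: (209, 82).
Z = 82 is lead.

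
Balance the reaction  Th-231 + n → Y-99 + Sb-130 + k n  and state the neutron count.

Conserve mass number: 232 = 99 + 130 + k, so k = 232 − 229 = 3.
Check atomic number: 90 = 39 + 51 + 0 = 90. ✓

3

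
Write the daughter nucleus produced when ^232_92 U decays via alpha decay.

Alpha decay: mass number changes by -4, atomic number by -2.
A: 232 − 4 = 228; Z: 92 − 2 = 90.
Z = 90 is thorium, so the daughter is ^228_90 Th.

Th-228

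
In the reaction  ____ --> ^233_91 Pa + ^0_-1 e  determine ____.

Conserve mass number: A = 233 + 0, so A = 233.
Conserve atomic number: Z = 91 − 1, so Z = 90.
Z = 90 is thorium, so the species is ^233_90 Th.

Th-233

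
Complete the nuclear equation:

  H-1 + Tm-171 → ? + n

Yb-171

Conserve mass number: 1 + 171 = A + 1, so A = 171.
Conserve atomic number: 1 + 69 = Z + 0, so Z = 70.
Z = 70 is ytterbium, so the species is Yb-171.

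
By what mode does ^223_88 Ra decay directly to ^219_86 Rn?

alpha decay

ΔA = 219 − 223 = -4; ΔZ = 86 − 88 = -2.
A drops by 4 and Z drops by 2 — the signature of alpha emission.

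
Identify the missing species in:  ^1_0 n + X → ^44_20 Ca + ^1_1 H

Conserve mass number: 1 + A = 44 + 1, so A = 44.
Conserve atomic number: 0 + Z = 20 + 1, so Z = 21.
Z = 21 is scandium, so the species is ^44_21 Sc.

Sc-44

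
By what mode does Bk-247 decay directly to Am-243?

ΔA = 243 − 247 = -4; ΔZ = 95 − 97 = -2.
A drops by 4 and Z drops by 2 — the signature of alpha emission.

alpha decay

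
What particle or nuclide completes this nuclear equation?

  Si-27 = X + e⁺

Al-27

Conserve mass number: 27 = A + 0, so A = 27.
Conserve atomic number: 14 = Z + 1, so Z = 13.
Z = 13 is aluminium, so the species is Al-27.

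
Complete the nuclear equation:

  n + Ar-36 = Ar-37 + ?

Conserve mass number: 1 + 36 = 37 + A, so A = 0.
Conserve atomic number: 0 + 18 = 18 + Z, so Z = 0.
A = 0 and Z = 0 is γ — a gamma ray.

gamma ray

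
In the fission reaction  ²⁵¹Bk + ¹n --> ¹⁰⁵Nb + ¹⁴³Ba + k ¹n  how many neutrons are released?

4

Conserve mass number: 252 = 105 + 143 + k, so k = 252 − 248 = 4.
Check atomic number: 97 = 41 + 56 + 0 = 97. ✓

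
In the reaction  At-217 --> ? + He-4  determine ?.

Conserve mass number: 217 = A + 4, so A = 213.
Conserve atomic number: 85 = Z + 2, so Z = 83.
Z = 83 is bismuth, so the species is Bi-213.

Bi-213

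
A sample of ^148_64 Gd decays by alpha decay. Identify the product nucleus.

Alpha decay: mass number changes by -4, atomic number by -2.
A: 148 − 4 = 144; Z: 64 − 2 = 62.
Z = 62 is samarium, so the daughter is ^144_62 Sm.

Sm-144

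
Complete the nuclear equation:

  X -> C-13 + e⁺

N-13

Conserve mass number: A = 13 + 0, so A = 13.
Conserve atomic number: Z = 6 + 1, so Z = 7.
Z = 7 is nitrogen, so the species is N-13.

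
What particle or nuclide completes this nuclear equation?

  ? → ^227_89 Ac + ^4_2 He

Conserve mass number: A = 227 + 4, so A = 231.
Conserve atomic number: Z = 89 + 2, so Z = 91.
Z = 91 is protactinium, so the species is ^231_91 Pa.

Pa-231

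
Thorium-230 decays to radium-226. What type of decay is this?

ΔA = 226 − 230 = -4; ΔZ = 88 − 90 = -2.
A drops by 4 and Z drops by 2 — the signature of alpha emission.

alpha decay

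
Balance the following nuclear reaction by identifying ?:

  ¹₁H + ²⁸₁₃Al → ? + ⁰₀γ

Conserve mass number: 1 + 28 = A + 0, so A = 29.
Conserve atomic number: 1 + 13 = Z + 0, so Z = 14.
Z = 14 is silicon, so the species is ²⁹₁₄Si.

Si-29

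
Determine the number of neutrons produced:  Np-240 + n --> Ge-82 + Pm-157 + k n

2

Conserve mass number: 241 = 82 + 157 + k, so k = 241 − 239 = 2.
Check atomic number: 93 = 32 + 61 + 0 = 93. ✓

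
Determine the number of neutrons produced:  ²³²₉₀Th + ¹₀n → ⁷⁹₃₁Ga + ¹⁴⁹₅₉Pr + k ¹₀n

5

Conserve mass number: 233 = 79 + 149 + k, so k = 233 − 228 = 5.
Check atomic number: 90 = 31 + 59 + 0 = 90. ✓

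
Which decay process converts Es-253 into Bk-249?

alpha decay

ΔA = 249 − 253 = -4; ΔZ = 97 − 99 = -2.
A drops by 4 and Z drops by 2 — the signature of alpha emission.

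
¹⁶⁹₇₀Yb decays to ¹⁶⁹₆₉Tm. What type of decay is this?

beta-plus decay or electron capture

ΔA = 169 − 169 = 0; ΔZ = 69 − 70 = -1.
A is unchanged and Z drops by 1 — a proton has become a neutron (β⁺ emission or electron capture).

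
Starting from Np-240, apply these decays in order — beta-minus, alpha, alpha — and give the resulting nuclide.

Start: (A, Z) = (240, 93).
After β⁻: (240, 94).
After α: (236, 92).
After α: (232, 90).
Z = 90 is thorium.

Th-232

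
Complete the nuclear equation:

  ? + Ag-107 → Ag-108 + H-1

Conserve mass number: A + 107 = 108 + 1, so A = 2.
Conserve atomic number: Z + 47 = 47 + 1, so Z = 1.
A = 2 and Z = 1 is H-2 — a deuteron.

deuteron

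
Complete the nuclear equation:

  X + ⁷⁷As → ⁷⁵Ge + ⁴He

Conserve mass number: A + 77 = 75 + 4, so A = 2.
Conserve atomic number: Z + 33 = 32 + 2, so Z = 1.
A = 2 and Z = 1 is ²H — a deuteron.

deuteron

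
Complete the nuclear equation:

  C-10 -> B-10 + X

Conserve mass number: 10 = 10 + A, so A = 0.
Conserve atomic number: 6 = 5 + Z, so Z = 1.
A = 0 and Z = 1 is e⁺ — a positron.

positron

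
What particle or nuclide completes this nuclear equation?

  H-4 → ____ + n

Conserve mass number: 4 = A + 1, so A = 3.
Conserve atomic number: 1 = Z + 0, so Z = 1.
A = 3 and Z = 1 is H-3 — a triton.

H-3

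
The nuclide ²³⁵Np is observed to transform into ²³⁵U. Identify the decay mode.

beta-plus decay or electron capture

ΔA = 235 − 235 = 0; ΔZ = 92 − 93 = -1.
A is unchanged and Z drops by 1 — a proton has become a neutron (β⁺ emission or electron capture).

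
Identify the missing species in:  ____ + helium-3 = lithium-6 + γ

Conserve mass number: A + 3 = 6 + 0, so A = 3.
Conserve atomic number: Z + 2 = 3 + 0, so Z = 1.
A = 3 and Z = 1 is hydrogen-3 — a triton.

triton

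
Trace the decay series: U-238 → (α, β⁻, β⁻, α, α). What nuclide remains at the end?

Start: (A, Z) = (238, 92).
After α: (234, 90).
After β⁻: (234, 91).
After β⁻: (234, 92).
After α: (230, 90).
After α: (226, 88).
Z = 88 is radium.

Ra-226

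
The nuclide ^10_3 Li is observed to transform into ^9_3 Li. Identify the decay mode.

ΔA = 9 − 10 = -1; ΔZ = 3 − 3 = +0.
A drops by 1 with Z unchanged — a neutron was emitted.

neutron emission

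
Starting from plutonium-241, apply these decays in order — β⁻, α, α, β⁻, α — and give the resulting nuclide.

Start: (A, Z) = (241, 94).
After β⁻: (241, 95).
After α: (237, 93).
After α: (233, 91).
After β⁻: (233, 92).
After α: (229, 90).
Z = 90 is thorium.

Th-229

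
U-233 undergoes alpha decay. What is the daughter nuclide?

Alpha decay: mass number changes by -4, atomic number by -2.
A: 233 − 4 = 229; Z: 92 − 2 = 90.
Z = 90 is thorium, so the daughter is Th-229.

Th-229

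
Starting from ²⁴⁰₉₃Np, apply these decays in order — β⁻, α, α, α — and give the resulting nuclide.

Start: (A, Z) = (240, 93).
After β⁻: (240, 94).
After α: (236, 92).
After α: (232, 90).
After α: (228, 88).
Z = 88 is radium.

Ra-228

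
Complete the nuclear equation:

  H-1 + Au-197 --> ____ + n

Hg-197

Conserve mass number: 1 + 197 = A + 1, so A = 197.
Conserve atomic number: 1 + 79 = Z + 0, so Z = 80.
Z = 80 is mercury, so the species is Hg-197.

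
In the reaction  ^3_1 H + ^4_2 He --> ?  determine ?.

Li-7

Conserve mass number: 3 + 4 = A, so A = 7.
Conserve atomic number: 1 + 2 = Z, so Z = 3.
Z = 3 is lithium, so the species is ^7_3 Li.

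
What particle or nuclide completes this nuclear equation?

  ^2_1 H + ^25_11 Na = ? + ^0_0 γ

Conserve mass number: 2 + 25 = A + 0, so A = 27.
Conserve atomic number: 1 + 11 = Z + 0, so Z = 12.
Z = 12 is magnesium, so the species is ^27_12 Mg.

Mg-27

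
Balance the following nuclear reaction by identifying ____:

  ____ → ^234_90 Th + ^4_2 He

U-238

Conserve mass number: A = 234 + 4, so A = 238.
Conserve atomic number: Z = 90 + 2, so Z = 92.
Z = 92 is uranium, so the species is ^238_92 U.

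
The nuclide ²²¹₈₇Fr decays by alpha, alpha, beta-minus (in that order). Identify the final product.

Po-213

Start: (A, Z) = (221, 87).
After α: (217, 85).
After α: (213, 83).
After β⁻: (213, 84).
Z = 84 is polonium.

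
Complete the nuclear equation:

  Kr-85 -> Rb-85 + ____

Conserve mass number: 85 = 85 + A, so A = 0.
Conserve atomic number: 36 = 37 + Z, so Z = -1.
A = 0 and Z = -1 is e⁻ — a beta-minus particle.

beta-minus particle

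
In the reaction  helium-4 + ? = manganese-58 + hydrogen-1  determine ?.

Conserve mass number: 4 + A = 58 + 1, so A = 55.
Conserve atomic number: 2 + Z = 25 + 1, so Z = 24.
Z = 24 is chromium, so the species is chromium-55.

Cr-55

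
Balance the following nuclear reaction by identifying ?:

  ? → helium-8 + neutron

Conserve mass number: A = 8 + 1, so A = 9.
Conserve atomic number: Z = 2 + 0, so Z = 2.
Z = 2 is helium, so the species is helium-9.

He-9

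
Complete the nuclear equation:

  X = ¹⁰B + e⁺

Conserve mass number: A = 10 + 0, so A = 10.
Conserve atomic number: Z = 5 + 1, so Z = 6.
Z = 6 is carbon, so the species is ¹⁰C.

C-10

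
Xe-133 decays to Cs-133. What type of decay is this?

ΔA = 133 − 133 = 0; ΔZ = 55 − 54 = +1.
A is unchanged and Z rises by 1 — a neutron has become a proton (β⁻ decay).

beta-minus decay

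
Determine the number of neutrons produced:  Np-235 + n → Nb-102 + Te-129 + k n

Conserve mass number: 236 = 102 + 129 + k, so k = 236 − 231 = 5.
Check atomic number: 93 = 41 + 52 + 0 = 93. ✓

5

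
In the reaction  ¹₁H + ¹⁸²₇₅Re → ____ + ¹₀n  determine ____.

Os-182

Conserve mass number: 1 + 182 = A + 1, so A = 182.
Conserve atomic number: 1 + 75 = Z + 0, so Z = 76.
Z = 76 is osmium, so the species is ¹⁸²₇₆Os.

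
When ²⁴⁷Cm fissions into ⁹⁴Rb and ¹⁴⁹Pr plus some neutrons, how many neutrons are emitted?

4

Conserve mass number: 247 = 94 + 149 + k, so k = 247 − 243 = 4.
Check atomic number: 96 = 37 + 59 + 0 = 96. ✓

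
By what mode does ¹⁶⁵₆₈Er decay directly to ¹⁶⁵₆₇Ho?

beta-plus decay or electron capture

ΔA = 165 − 165 = 0; ΔZ = 67 − 68 = -1.
A is unchanged and Z drops by 1 — a proton has become a neutron (β⁺ emission or electron capture).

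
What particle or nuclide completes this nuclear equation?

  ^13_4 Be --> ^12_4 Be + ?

Conserve mass number: 13 = 12 + A, so A = 1.
Conserve atomic number: 4 = 4 + Z, so Z = 0.
A = 1 and Z = 0 is ^1_0 n — a neutron.

neutron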